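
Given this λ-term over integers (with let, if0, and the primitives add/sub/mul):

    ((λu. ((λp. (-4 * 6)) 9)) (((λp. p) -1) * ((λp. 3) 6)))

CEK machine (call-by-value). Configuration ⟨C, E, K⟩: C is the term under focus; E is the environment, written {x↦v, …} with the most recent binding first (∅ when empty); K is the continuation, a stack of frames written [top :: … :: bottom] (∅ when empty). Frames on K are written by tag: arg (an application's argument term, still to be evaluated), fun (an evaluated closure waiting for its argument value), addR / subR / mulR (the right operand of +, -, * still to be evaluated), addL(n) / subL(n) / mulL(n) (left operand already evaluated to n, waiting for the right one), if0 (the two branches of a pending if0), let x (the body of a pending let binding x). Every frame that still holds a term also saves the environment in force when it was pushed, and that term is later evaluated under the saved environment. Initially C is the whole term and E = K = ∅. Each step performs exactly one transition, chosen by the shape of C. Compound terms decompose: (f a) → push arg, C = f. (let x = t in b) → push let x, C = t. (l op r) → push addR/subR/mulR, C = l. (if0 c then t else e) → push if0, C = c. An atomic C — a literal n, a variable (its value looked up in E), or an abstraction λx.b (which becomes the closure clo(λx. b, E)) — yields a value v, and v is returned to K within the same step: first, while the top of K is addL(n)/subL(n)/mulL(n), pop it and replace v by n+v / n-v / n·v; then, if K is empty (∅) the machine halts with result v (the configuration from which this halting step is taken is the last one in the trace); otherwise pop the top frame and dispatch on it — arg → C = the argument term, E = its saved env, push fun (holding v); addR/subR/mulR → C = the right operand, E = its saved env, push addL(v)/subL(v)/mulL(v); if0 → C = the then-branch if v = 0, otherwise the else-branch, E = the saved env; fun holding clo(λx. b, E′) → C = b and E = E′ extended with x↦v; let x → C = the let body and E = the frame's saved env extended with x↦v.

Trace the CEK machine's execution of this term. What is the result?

[0] <C=((λu. ((λp. (-4 * 6)) 9)) (((λp. p) -1) * ((λp. 3) 6))), E=∅, K=∅>
[1] <C=(λu. ((λp. (-4 * 6)) 9)), E=∅, K=[arg]>
[2] <C=(((λp. p) -1) * ((λp. 3) 6)), E=∅, K=[fun]>
[3] <C=((λp. p) -1), E=∅, K=[mulR :: fun]>
[4] <C=(λp. p), E=∅, K=[arg :: mulR :: fun]>
[5] <C=-1, E=∅, K=[fun :: mulR :: fun]>
[6] <C=p, E={p↦-1}, K=[mulR :: fun]>
[7] <C=((λp. 3) 6), E=∅, K=[mulL(-1) :: fun]>
[8] <C=(λp. 3), E=∅, K=[arg :: mulL(-1) :: fun]>
[9] <C=6, E=∅, K=[fun :: mulL(-1) :: fun]>
[10] <C=3, E={p↦6}, K=[mulL(-1) :: fun]>
[11] <C=((λp. (-4 * 6)) 9), E={u↦-3}, K=∅>
[12] <C=(λp. (-4 * 6)), E={u↦-3}, K=[arg]>
[13] <C=9, E={u↦-3}, K=[fun]>
[14] <C=(-4 * 6), E={p↦9, u↦-3}, K=∅>
[15] <C=-4, E={p↦9, u↦-3}, K=[mulR]>
[16] <C=6, E={p↦9, u↦-3}, K=[mulL(-4)]>
→ final value -24

Answer: -24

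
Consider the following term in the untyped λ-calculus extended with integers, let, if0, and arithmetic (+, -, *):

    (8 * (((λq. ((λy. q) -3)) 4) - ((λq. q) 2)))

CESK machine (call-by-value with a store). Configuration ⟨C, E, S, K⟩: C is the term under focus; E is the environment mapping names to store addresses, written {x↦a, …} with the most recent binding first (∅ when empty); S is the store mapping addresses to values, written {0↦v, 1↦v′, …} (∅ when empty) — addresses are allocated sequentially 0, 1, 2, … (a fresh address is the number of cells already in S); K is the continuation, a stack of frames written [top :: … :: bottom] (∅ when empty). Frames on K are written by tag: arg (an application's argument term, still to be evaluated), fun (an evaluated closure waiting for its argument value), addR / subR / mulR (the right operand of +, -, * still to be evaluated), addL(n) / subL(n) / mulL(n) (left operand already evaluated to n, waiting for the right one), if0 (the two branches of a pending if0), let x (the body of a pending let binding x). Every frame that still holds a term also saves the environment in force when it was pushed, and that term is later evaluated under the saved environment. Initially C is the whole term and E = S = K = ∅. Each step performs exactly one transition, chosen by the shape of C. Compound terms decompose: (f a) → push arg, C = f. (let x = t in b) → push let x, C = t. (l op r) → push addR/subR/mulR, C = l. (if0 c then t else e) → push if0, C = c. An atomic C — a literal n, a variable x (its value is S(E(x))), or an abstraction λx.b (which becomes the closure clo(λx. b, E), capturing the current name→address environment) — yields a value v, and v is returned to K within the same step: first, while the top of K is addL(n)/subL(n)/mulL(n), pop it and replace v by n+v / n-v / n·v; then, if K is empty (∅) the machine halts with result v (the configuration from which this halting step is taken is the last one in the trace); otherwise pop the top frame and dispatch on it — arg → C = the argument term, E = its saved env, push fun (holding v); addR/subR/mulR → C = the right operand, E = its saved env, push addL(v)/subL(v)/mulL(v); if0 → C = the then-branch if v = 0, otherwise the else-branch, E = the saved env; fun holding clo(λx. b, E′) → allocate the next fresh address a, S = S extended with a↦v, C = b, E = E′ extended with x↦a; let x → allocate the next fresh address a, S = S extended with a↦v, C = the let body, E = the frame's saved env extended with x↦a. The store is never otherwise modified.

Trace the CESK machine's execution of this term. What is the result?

Answer: 16

Derivation:
[0] [C=(8 * (((λq. ((λy. q) -3)) 4) - ((λq. q) 2))) | E=∅ | S=∅ | K=∅]
[1] [C=8 | E=∅ | S=∅ | K=[mulR]]
[2] [C=(((λq. ((λy. q) -3)) 4) - ((λq. q) 2)) | E=∅ | S=∅ | K=[mulL(8)]]
[3] [C=((λq. ((λy. q) -3)) 4) | E=∅ | S=∅ | K=[subR :: mulL(8)]]
[4] [C=(λq. ((λy. q) -3)) | E=∅ | S=∅ | K=[arg :: subR :: mulL(8)]]
[5] [C=4 | E=∅ | S=∅ | K=[fun :: subR :: mulL(8)]]
[6] [C=((λy. q) -3) | E={q↦0} | S={0↦4} | K=[subR :: mulL(8)]]
[7] [C=(λy. q) | E={q↦0} | S={0↦4} | K=[arg :: subR :: mulL(8)]]
[8] [C=-3 | E={q↦0} | S={0↦4} | K=[fun :: subR :: mulL(8)]]
[9] [C=q | E={y↦1, q↦0} | S={0↦4, 1↦-3} | K=[subR :: mulL(8)]]
[10] [C=((λq. q) 2) | E=∅ | S={0↦4, 1↦-3} | K=[subL(4) :: mulL(8)]]
[11] [C=(λq. q) | E=∅ | S={0↦4, 1↦-3} | K=[arg :: subL(4) :: mulL(8)]]
[12] [C=2 | E=∅ | S={0↦4, 1↦-3} | K=[fun :: subL(4) :: mulL(8)]]
[13] [C=q | E={q↦2} | S={0↦4, 1↦-3, 2↦2} | K=[subL(4) :: mulL(8)]]
→ final value 16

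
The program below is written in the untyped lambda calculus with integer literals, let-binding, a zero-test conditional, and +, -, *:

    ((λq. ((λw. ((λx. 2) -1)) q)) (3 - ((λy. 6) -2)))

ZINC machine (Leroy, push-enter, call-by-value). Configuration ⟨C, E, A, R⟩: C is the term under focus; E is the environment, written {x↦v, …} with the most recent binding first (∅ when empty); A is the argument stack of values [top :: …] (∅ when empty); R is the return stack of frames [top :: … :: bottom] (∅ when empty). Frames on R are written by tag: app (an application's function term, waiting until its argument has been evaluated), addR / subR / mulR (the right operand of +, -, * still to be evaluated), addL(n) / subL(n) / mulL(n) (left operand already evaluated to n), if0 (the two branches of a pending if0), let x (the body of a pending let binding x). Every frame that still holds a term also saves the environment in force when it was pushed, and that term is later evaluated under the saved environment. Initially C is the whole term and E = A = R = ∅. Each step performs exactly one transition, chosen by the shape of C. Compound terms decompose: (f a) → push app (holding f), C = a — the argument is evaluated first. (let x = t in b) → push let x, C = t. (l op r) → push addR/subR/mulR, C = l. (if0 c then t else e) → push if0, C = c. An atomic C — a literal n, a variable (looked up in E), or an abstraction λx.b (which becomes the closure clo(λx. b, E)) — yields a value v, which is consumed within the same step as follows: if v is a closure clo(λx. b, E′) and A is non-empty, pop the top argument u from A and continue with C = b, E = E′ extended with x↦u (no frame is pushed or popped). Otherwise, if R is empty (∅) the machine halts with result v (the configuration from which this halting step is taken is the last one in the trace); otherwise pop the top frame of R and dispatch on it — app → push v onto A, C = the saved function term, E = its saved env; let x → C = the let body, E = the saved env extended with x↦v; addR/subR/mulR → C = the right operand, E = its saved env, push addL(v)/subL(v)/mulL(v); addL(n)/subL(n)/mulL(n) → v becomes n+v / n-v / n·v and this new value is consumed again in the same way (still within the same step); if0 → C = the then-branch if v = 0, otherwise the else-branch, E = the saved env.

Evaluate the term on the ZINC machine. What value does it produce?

[0] ⟨C=((λq. ((λw. ((λx. 2) -1)) q)) (3 - ((λy. 6) -2))); E=∅; A=∅; R=∅⟩
[1] ⟨C=(3 - ((λy. 6) -2)); E=∅; A=∅; R=[app]⟩
[2] ⟨C=3; E=∅; A=∅; R=[subR :: app]⟩
[3] ⟨C=((λy. 6) -2); E=∅; A=∅; R=[subL(3) :: app]⟩
[4] ⟨C=-2; E=∅; A=∅; R=[app :: subL(3) :: app]⟩
[5] ⟨C=(λy. 6); E=∅; A=[-2]; R=[subL(3) :: app]⟩
[6] ⟨C=6; E={y↦-2}; A=∅; R=[subL(3) :: app]⟩
[7] ⟨C=(λq. ((λw. ((λx. 2) -1)) q)); E=∅; A=[-3]; R=∅⟩
[8] ⟨C=((λw. ((λx. 2) -1)) q); E={q↦-3}; A=∅; R=∅⟩
[9] ⟨C=q; E={q↦-3}; A=∅; R=[app]⟩
[10] ⟨C=(λw. ((λx. 2) -1)); E={q↦-3}; A=[-3]; R=∅⟩
[11] ⟨C=((λx. 2) -1); E={w↦-3, q↦-3}; A=∅; R=∅⟩
[12] ⟨C=-1; E={w↦-3, q↦-3}; A=∅; R=[app]⟩
[13] ⟨C=(λx. 2); E={w↦-3, q↦-3}; A=[-1]; R=∅⟩
[14] ⟨C=2; E={x↦-1, w↦-3, q↦-3}; A=∅; R=∅⟩
→ final value 2

Answer: 2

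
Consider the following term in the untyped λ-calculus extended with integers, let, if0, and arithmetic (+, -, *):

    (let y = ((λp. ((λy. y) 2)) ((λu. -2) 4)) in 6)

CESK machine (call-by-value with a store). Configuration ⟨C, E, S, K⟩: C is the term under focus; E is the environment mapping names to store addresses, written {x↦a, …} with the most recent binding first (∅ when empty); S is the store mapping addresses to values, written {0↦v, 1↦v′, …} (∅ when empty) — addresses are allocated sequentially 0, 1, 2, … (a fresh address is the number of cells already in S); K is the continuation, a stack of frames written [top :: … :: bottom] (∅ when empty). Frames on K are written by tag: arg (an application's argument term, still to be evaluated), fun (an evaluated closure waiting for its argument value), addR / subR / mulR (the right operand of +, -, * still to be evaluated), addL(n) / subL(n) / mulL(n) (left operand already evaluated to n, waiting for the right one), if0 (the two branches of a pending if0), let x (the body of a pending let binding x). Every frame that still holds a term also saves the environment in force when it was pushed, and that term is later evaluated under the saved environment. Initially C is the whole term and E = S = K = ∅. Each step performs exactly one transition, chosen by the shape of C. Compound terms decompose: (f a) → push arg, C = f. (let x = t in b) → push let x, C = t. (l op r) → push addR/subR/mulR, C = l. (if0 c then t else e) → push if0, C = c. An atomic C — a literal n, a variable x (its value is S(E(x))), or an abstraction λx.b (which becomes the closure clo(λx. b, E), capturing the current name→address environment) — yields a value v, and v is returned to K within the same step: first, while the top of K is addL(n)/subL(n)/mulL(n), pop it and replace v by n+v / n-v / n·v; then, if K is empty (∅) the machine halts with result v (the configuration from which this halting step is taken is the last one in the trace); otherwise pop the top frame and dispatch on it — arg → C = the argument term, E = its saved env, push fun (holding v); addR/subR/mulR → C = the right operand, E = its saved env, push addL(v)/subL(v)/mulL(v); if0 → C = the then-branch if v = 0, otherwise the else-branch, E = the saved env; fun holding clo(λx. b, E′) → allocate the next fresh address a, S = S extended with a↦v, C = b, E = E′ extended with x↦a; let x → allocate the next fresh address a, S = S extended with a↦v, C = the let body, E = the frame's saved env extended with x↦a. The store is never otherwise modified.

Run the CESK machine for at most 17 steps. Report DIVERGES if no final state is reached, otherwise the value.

Answer: 6

Execution trace:
t=0: [C=(let y = ((λp. ((λy. y) 2)) ((λu. -2) 4)) in 6) | E=∅ | S=∅ | K=∅]
t=1: [C=((λp. ((λy. y) 2)) ((λu. -2) 4)) | E=∅ | S=∅ | K=[let y]]
t=2: [C=(λp. ((λy. y) 2)) | E=∅ | S=∅ | K=[arg :: let y]]
t=3: [C=((λu. -2) 4) | E=∅ | S=∅ | K=[fun :: let y]]
t=4: [C=(λu. -2) | E=∅ | S=∅ | K=[arg :: fun :: let y]]
t=5: [C=4 | E=∅ | S=∅ | K=[fun :: fun :: let y]]
t=6: [C=-2 | E={u↦0} | S={0↦4} | K=[fun :: let y]]
t=7: [C=((λy. y) 2) | E={p↦1} | S={0↦4, 1↦-2} | K=[let y]]
t=8: [C=(λy. y) | E={p↦1} | S={0↦4, 1↦-2} | K=[arg :: let y]]
t=9: [C=2 | E={p↦1} | S={0↦4, 1↦-2} | K=[fun :: let y]]
t=10: [C=y | E={y↦2, p↦1} | S={0↦4, 1↦-2, 2↦2} | K=[let y]]
t=11: [C=6 | E={y↦3} | S={0↦4, 1↦-2, 2↦2, 3↦2} | K=∅]
→ final value 6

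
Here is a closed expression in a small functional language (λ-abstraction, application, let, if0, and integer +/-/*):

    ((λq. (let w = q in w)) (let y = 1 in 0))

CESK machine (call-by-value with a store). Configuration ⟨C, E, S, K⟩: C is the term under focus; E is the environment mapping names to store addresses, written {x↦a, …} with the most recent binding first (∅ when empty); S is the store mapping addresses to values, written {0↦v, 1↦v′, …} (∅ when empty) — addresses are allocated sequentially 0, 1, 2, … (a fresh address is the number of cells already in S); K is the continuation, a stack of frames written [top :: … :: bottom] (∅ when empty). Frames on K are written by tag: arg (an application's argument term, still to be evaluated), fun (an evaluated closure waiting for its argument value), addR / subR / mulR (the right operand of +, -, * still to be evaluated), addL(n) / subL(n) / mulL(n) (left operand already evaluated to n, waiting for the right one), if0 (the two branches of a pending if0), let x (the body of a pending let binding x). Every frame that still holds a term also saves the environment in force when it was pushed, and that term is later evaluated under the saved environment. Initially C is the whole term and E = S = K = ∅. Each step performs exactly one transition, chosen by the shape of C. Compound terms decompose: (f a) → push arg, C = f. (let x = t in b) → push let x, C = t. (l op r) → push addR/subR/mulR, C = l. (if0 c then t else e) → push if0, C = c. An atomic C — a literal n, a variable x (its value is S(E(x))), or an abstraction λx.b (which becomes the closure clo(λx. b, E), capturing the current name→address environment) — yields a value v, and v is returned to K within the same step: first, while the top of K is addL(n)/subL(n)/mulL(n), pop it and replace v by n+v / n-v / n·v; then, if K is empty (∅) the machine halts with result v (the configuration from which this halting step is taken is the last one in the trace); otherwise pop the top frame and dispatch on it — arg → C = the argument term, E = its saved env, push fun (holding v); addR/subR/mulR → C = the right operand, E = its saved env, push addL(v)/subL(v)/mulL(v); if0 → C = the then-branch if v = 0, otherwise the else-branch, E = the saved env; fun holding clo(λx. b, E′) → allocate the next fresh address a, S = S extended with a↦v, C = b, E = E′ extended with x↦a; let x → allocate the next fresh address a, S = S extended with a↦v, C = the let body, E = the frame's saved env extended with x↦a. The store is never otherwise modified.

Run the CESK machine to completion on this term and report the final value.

Answer: 0

Execution trace:
[0] <C=((λq. (let w = q in w)) (let y = 1 in 0)), E=∅, S=∅, K=∅>
[1] <C=(λq. (let w = q in w)), E=∅, S=∅, K=[arg]>
[2] <C=(let y = 1 in 0), E=∅, S=∅, K=[fun]>
[3] <C=1, E=∅, S=∅, K=[let y :: fun]>
[4] <C=0, E={y↦0}, S={0↦1}, K=[fun]>
[5] <C=(let w = q in w), E={q↦1}, S={0↦1, 1↦0}, K=∅>
[6] <C=q, E={q↦1}, S={0↦1, 1↦0}, K=[let w]>
[7] <C=w, E={w↦2, q↦1}, S={0↦1, 1↦0, 2↦0}, K=∅>
→ final value 0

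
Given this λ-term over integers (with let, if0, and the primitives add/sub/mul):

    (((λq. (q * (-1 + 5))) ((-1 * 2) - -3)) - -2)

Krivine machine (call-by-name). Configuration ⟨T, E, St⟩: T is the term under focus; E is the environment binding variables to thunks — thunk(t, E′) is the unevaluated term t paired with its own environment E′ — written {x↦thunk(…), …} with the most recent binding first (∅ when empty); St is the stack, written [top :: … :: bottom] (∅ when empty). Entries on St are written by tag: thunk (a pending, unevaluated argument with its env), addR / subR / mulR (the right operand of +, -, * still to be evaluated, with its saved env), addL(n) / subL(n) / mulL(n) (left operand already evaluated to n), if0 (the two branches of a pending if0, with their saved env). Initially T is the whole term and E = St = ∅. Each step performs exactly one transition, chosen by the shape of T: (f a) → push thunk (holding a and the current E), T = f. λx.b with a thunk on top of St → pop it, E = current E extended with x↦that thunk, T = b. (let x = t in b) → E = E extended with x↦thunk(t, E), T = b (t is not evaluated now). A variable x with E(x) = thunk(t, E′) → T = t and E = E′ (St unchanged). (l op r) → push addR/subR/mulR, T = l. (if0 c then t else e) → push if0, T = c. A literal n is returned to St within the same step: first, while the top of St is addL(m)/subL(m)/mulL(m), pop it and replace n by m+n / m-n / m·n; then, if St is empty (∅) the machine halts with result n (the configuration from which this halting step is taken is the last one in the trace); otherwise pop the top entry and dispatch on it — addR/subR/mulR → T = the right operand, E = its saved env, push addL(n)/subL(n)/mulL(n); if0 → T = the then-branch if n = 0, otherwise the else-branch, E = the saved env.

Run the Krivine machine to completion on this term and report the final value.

Answer: 6

Derivation:
[0] <T=(((λq. (q * (-1 + 5))) ((-1 * 2) - -3)) - -2), E=∅, St=∅>
[1] <T=((λq. (q * (-1 + 5))) ((-1 * 2) - -3)), E=∅, St=[subR]>
[2] <T=(λq. (q * (-1 + 5))), E=∅, St=[thunk :: subR]>
[3] <T=(q * (-1 + 5)), E={q↦thunk(((-1 * 2) - -3), ∅)}, St=[subR]>
[4] <T=q, E={q↦thunk(((-1 * 2) - -3), ∅)}, St=[mulR :: subR]>
[5] <T=((-1 * 2) - -3), E=∅, St=[mulR :: subR]>
[6] <T=(-1 * 2), E=∅, St=[subR :: mulR :: subR]>
[7] <T=-1, E=∅, St=[mulR :: subR :: mulR :: subR]>
[8] <T=2, E=∅, St=[mulL(-1) :: subR :: mulR :: subR]>
[9] <T=-3, E=∅, St=[subL(-2) :: mulR :: subR]>
[10] <T=(-1 + 5), E={q↦thunk(((-1 * 2) - -3), ∅)}, St=[mulL(1) :: subR]>
[11] <T=-1, E={q↦thunk(((-1 * 2) - -3), ∅)}, St=[addR :: mulL(1) :: subR]>
[12] <T=5, E={q↦thunk(((-1 * 2) - -3), ∅)}, St=[addL(-1) :: mulL(1) :: subR]>
[13] <T=-2, E=∅, St=[subL(4)]>
→ final value 6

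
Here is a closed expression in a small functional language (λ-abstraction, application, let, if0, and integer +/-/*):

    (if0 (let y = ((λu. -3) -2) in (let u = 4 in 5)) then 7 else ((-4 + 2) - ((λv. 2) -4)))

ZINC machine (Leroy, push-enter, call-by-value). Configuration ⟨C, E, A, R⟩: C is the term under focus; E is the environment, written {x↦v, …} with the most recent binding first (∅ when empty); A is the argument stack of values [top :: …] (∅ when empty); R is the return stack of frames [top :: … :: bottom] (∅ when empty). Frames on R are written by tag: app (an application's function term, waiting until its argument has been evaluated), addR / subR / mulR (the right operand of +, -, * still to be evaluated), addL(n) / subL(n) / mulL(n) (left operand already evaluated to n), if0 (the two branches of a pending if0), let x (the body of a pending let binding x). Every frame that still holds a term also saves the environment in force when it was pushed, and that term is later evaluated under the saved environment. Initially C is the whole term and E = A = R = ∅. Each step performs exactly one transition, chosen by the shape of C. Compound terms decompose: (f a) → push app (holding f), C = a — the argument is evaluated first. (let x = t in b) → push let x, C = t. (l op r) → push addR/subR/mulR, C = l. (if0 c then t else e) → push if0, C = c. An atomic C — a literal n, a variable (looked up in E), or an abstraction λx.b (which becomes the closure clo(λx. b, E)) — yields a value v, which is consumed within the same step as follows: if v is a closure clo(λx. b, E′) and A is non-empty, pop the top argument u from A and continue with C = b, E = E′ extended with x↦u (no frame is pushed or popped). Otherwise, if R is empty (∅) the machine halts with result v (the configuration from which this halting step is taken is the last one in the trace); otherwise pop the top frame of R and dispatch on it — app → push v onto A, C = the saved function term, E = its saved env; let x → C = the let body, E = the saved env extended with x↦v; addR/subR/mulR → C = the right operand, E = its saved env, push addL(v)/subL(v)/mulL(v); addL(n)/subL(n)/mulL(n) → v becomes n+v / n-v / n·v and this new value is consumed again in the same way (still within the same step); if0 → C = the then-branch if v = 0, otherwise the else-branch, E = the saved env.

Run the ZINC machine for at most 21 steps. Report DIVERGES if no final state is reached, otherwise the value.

Answer: -4

Derivation:
t=0: [C=(if0 (let y = ((λu. -3) -2) in (let u = 4 in 5)) then 7 else ((-4 + 2) - ((λv. 2) -4))) | E=∅ | A=∅ | R=∅]
t=1: [C=(let y = ((λu. -3) -2) in (let u = 4 in 5)) | E=∅ | A=∅ | R=[if0]]
t=2: [C=((λu. -3) -2) | E=∅ | A=∅ | R=[let y :: if0]]
t=3: [C=-2 | E=∅ | A=∅ | R=[app :: let y :: if0]]
t=4: [C=(λu. -3) | E=∅ | A=[-2] | R=[let y :: if0]]
t=5: [C=-3 | E={u↦-2} | A=∅ | R=[let y :: if0]]
t=6: [C=(let u = 4 in 5) | E={y↦-3} | A=∅ | R=[if0]]
t=7: [C=4 | E={y↦-3} | A=∅ | R=[let u :: if0]]
t=8: [C=5 | E={u↦4, y↦-3} | A=∅ | R=[if0]]
t=9: [C=((-4 + 2) - ((λv. 2) -4)) | E=∅ | A=∅ | R=∅]
t=10: [C=(-4 + 2) | E=∅ | A=∅ | R=[subR]]
t=11: [C=-4 | E=∅ | A=∅ | R=[addR :: subR]]
t=12: [C=2 | E=∅ | A=∅ | R=[addL(-4) :: subR]]
t=13: [C=((λv. 2) -4) | E=∅ | A=∅ | R=[subL(-2)]]
t=14: [C=-4 | E=∅ | A=∅ | R=[app :: subL(-2)]]
t=15: [C=(λv. 2) | E=∅ | A=[-4] | R=[subL(-2)]]
t=16: [C=2 | E={v↦-4} | A=∅ | R=[subL(-2)]]
→ final value -4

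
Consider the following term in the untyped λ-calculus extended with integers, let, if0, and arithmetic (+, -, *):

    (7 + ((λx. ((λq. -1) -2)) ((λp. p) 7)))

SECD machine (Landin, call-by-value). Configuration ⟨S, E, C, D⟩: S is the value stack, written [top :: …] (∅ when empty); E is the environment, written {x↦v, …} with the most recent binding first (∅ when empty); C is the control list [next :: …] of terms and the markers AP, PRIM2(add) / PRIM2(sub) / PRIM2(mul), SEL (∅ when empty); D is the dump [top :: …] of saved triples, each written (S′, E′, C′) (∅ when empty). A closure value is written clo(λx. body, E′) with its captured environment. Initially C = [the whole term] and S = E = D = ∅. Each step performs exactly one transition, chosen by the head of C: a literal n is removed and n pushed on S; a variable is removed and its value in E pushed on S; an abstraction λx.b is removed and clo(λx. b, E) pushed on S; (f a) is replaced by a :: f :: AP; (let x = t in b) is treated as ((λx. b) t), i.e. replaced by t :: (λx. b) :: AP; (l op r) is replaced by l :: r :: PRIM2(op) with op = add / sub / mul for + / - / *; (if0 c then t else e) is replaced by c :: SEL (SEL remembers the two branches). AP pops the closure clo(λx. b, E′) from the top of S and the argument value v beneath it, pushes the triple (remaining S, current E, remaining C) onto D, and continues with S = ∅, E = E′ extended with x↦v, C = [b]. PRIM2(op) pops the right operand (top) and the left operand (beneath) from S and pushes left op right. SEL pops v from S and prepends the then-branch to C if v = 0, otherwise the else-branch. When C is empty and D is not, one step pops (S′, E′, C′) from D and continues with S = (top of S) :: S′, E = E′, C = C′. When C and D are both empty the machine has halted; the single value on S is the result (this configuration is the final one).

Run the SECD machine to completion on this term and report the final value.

Answer: 6

Machine steps:
0. [S=∅ | E=∅ | C=[(7 + ((λx. ((λq. -1) -2)) ((λp. p) 7)))] | D=∅]
1. [S=∅ | E=∅ | C=[7 :: ((λx. ((λq. -1) -2)) ((λp. p) 7)) :: PRIM2(add)] | D=∅]
2. [S=[7] | E=∅ | C=[((λx. ((λq. -1) -2)) ((λp. p) 7)) :: PRIM2(add)] | D=∅]
3. [S=[7] | E=∅ | C=[((λp. p) 7) :: (λx. ((λq. -1) -2)) :: AP :: PRIM2(add)] | D=∅]
4. [S=[7] | E=∅ | C=[7 :: (λp. p) :: AP :: (λx. ((λq. -1) -2)) :: AP :: PRIM2(add)] | D=∅]
5. [S=[7 :: 7] | E=∅ | C=[(λp. p) :: AP :: (λx. ((λq. -1) -2)) :: AP :: PRIM2(add)] | D=∅]
6. [S=[clo(λp. p, ∅) :: 7 :: 7] | E=∅ | C=[AP :: (λx. ((λq. -1) -2)) :: AP :: PRIM2(add)] | D=∅]
7. [S=∅ | E={p↦7} | C=[p] | D=[([7], ∅, [(λx. ((λq. -1) -2)) :: AP :: PRIM2(add)])]]
8. [S=[7] | E={p↦7} | C=∅ | D=[([7], ∅, [(λx. ((λq. -1) -2)) :: AP :: PRIM2(add)])]]
9. [S=[7 :: 7] | E=∅ | C=[(λx. ((λq. -1) -2)) :: AP :: PRIM2(add)] | D=∅]
10. [S=[clo(λx. ((λq. -1) -2), ∅) :: 7 :: 7] | E=∅ | C=[AP :: PRIM2(add)] | D=∅]
11. [S=∅ | E={x↦7} | C=[((λq. -1) -2)] | D=[([7], ∅, [PRIM2(add)])]]
12. [S=∅ | E={x↦7} | C=[-2 :: (λq. -1) :: AP] | D=[([7], ∅, [PRIM2(add)])]]
13. [S=[-2] | E={x↦7} | C=[(λq. -1) :: AP] | D=[([7], ∅, [PRIM2(add)])]]
14. [S=[clo(λq. -1, {x↦7}) :: -2] | E={x↦7} | C=[AP] | D=[([7], ∅, [PRIM2(add)])]]
15. [S=∅ | E={q↦-2, x↦7} | C=[-1] | D=[(∅, {x↦7}, ∅) :: ([7], ∅, [PRIM2(add)])]]
16. [S=[-1] | E={q↦-2, x↦7} | C=∅ | D=[(∅, {x↦7}, ∅) :: ([7], ∅, [PRIM2(add)])]]
17. [S=[-1] | E={x↦7} | C=∅ | D=[([7], ∅, [PRIM2(add)])]]
18. [S=[-1 :: 7] | E=∅ | C=[PRIM2(add)] | D=∅]
19. [S=[6] | E=∅ | C=∅ | D=∅]
→ final value 6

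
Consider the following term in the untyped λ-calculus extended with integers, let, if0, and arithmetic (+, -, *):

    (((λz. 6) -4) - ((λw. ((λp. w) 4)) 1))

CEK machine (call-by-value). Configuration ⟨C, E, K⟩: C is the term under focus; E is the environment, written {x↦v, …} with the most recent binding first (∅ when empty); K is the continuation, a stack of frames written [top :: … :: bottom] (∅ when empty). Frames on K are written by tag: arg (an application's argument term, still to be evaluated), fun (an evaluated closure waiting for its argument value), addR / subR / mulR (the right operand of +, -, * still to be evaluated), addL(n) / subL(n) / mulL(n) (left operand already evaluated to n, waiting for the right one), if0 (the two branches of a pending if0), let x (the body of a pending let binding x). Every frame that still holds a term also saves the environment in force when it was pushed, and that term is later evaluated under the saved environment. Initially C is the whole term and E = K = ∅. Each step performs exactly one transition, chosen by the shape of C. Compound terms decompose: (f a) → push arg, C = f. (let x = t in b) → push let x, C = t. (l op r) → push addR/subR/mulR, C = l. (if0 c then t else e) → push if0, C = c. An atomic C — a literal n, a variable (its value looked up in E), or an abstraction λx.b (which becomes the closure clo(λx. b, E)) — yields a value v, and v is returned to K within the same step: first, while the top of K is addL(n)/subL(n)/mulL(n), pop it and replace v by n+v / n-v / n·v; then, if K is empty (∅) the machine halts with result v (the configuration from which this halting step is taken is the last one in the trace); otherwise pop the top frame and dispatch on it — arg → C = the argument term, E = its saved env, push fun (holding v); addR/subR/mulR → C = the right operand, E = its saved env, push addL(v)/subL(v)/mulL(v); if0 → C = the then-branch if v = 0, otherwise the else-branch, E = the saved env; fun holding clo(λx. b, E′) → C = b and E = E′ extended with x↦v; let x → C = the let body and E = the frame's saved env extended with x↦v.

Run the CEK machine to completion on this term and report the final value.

Answer: 5

Machine steps:
step 0: ⟨C=(((λz. 6) -4) - ((λw. ((λp. w) 4)) 1)); E=∅; K=∅⟩
step 1: ⟨C=((λz. 6) -4); E=∅; K=[subR]⟩
step 2: ⟨C=(λz. 6); E=∅; K=[arg :: subR]⟩
step 3: ⟨C=-4; E=∅; K=[fun :: subR]⟩
step 4: ⟨C=6; E={z↦-4}; K=[subR]⟩
step 5: ⟨C=((λw. ((λp. w) 4)) 1); E=∅; K=[subL(6)]⟩
step 6: ⟨C=(λw. ((λp. w) 4)); E=∅; K=[arg :: subL(6)]⟩
step 7: ⟨C=1; E=∅; K=[fun :: subL(6)]⟩
step 8: ⟨C=((λp. w) 4); E={w↦1}; K=[subL(6)]⟩
step 9: ⟨C=(λp. w); E={w↦1}; K=[arg :: subL(6)]⟩
step 10: ⟨C=4; E={w↦1}; K=[fun :: subL(6)]⟩
step 11: ⟨C=w; E={p↦4, w↦1}; K=[subL(6)]⟩
→ final value 5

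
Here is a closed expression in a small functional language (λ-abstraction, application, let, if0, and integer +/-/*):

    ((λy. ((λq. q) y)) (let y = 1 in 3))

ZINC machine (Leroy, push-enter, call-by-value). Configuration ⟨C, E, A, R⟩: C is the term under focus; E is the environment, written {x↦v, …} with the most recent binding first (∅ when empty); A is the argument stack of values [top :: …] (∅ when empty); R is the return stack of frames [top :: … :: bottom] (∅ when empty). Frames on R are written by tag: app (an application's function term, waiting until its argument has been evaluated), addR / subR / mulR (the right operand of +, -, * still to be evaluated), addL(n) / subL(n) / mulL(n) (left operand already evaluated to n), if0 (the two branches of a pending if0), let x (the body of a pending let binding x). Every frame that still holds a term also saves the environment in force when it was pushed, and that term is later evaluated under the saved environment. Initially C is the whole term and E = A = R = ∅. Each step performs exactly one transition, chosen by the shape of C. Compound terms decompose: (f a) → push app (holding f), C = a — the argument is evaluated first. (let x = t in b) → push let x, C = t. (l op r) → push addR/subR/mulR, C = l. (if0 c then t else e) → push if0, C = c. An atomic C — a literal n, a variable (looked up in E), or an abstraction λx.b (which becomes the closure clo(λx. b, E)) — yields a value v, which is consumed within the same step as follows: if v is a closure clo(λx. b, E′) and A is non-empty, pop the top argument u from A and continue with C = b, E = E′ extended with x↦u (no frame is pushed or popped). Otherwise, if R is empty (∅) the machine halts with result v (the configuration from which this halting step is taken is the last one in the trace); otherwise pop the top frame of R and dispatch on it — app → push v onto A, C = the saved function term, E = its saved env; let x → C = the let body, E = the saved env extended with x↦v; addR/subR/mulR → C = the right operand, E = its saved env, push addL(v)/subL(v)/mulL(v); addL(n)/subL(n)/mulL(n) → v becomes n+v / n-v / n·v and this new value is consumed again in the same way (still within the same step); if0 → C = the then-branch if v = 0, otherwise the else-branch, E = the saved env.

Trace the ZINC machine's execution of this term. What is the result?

0. <C=((λy. ((λq. q) y)) (let y = 1 in 3)), E=∅, A=∅, R=∅>
1. <C=(let y = 1 in 3), E=∅, A=∅, R=[app]>
2. <C=1, E=∅, A=∅, R=[let y :: app]>
3. <C=3, E={y↦1}, A=∅, R=[app]>
4. <C=(λy. ((λq. q) y)), E=∅, A=[3], R=∅>
5. <C=((λq. q) y), E={y↦3}, A=∅, R=∅>
6. <C=y, E={y↦3}, A=∅, R=[app]>
7. <C=(λq. q), E={y↦3}, A=[3], R=∅>
8. <C=q, E={q↦3, y↦3}, A=∅, R=∅>
→ final value 3

Answer: 3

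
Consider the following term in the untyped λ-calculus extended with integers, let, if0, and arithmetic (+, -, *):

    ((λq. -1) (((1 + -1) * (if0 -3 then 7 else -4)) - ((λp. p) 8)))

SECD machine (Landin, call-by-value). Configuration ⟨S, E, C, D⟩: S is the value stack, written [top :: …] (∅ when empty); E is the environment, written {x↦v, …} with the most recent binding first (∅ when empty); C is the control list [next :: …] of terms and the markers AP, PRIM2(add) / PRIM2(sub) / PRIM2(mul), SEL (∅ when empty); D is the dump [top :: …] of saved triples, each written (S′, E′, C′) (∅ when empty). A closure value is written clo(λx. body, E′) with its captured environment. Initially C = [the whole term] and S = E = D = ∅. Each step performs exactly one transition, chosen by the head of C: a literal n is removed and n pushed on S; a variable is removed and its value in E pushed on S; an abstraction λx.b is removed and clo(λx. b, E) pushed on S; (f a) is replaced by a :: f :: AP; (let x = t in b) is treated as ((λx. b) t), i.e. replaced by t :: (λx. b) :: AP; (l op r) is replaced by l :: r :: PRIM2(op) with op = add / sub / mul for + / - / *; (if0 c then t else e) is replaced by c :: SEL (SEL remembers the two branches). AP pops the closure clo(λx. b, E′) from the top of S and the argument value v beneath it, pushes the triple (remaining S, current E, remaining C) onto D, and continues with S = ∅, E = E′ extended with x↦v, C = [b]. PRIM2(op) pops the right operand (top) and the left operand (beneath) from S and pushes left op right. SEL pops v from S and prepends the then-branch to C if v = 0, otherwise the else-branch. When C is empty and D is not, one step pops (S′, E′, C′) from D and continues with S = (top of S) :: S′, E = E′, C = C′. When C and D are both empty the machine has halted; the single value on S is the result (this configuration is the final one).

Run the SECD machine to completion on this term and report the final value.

t=0: ⟨S=∅; E=∅; C=[((λq. -1) (((1 + -1) * (if0 -3 then 7 else -4)) - ((λp. p) 8)))]; D=∅⟩
t=1: ⟨S=∅; E=∅; C=[(((1 + -1) * (if0 -3 then 7 else -4)) - ((λp. p) 8)) :: (λq. -1) :: AP]; D=∅⟩
t=2: ⟨S=∅; E=∅; C=[((1 + -1) * (if0 -3 then 7 else -4)) :: ((λp. p) 8) :: PRIM2(sub) :: (λq. -1) :: AP]; D=∅⟩
t=3: ⟨S=∅; E=∅; C=[(1 + -1) :: (if0 -3 then 7 else -4) :: PRIM2(mul) :: ((λp. p) 8) :: PRIM2(sub) :: (λq. -1) :: AP]; D=∅⟩
t=4: ⟨S=∅; E=∅; C=[1 :: -1 :: PRIM2(add) :: (if0 -3 then 7 else -4) :: PRIM2(mul) :: ((λp. p) 8) :: PRIM2(sub) :: (λq. -1) :: AP]; D=∅⟩
t=5: ⟨S=[1]; E=∅; C=[-1 :: PRIM2(add) :: (if0 -3 then 7 else -4) :: PRIM2(mul) :: ((λp. p) 8) :: PRIM2(sub) :: (λq. -1) :: AP]; D=∅⟩
t=6: ⟨S=[-1 :: 1]; E=∅; C=[PRIM2(add) :: (if0 -3 then 7 else -4) :: PRIM2(mul) :: ((λp. p) 8) :: PRIM2(sub) :: (λq. -1) :: AP]; D=∅⟩
t=7: ⟨S=[0]; E=∅; C=[(if0 -3 then 7 else -4) :: PRIM2(mul) :: ((λp. p) 8) :: PRIM2(sub) :: (λq. -1) :: AP]; D=∅⟩
t=8: ⟨S=[0]; E=∅; C=[-3 :: SEL :: PRIM2(mul) :: ((λp. p) 8) :: PRIM2(sub) :: (λq. -1) :: AP]; D=∅⟩
t=9: ⟨S=[-3 :: 0]; E=∅; C=[SEL :: PRIM2(mul) :: ((λp. p) 8) :: PRIM2(sub) :: (λq. -1) :: AP]; D=∅⟩
t=10: ⟨S=[0]; E=∅; C=[-4 :: PRIM2(mul) :: ((λp. p) 8) :: PRIM2(sub) :: (λq. -1) :: AP]; D=∅⟩
t=11: ⟨S=[-4 :: 0]; E=∅; C=[PRIM2(mul) :: ((λp. p) 8) :: PRIM2(sub) :: (λq. -1) :: AP]; D=∅⟩
t=12: ⟨S=[0]; E=∅; C=[((λp. p) 8) :: PRIM2(sub) :: (λq. -1) :: AP]; D=∅⟩
t=13: ⟨S=[0]; E=∅; C=[8 :: (λp. p) :: AP :: PRIM2(sub) :: (λq. -1) :: AP]; D=∅⟩
t=14: ⟨S=[8 :: 0]; E=∅; C=[(λp. p) :: AP :: PRIM2(sub) :: (λq. -1) :: AP]; D=∅⟩
t=15: ⟨S=[clo(λp. p, ∅) :: 8 :: 0]; E=∅; C=[AP :: PRIM2(sub) :: (λq. -1) :: AP]; D=∅⟩
t=16: ⟨S=∅; E={p↦8}; C=[p]; D=[([0], ∅, [PRIM2(sub) :: (λq. -1) :: AP])]⟩
t=17: ⟨S=[8]; E={p↦8}; C=∅; D=[([0], ∅, [PRIM2(sub) :: (λq. -1) :: AP])]⟩
t=18: ⟨S=[8 :: 0]; E=∅; C=[PRIM2(sub) :: (λq. -1) :: AP]; D=∅⟩
t=19: ⟨S=[-8]; E=∅; C=[(λq. -1) :: AP]; D=∅⟩
t=20: ⟨S=[clo(λq. -1, ∅) :: -8]; E=∅; C=[AP]; D=∅⟩
t=21: ⟨S=∅; E={q↦-8}; C=[-1]; D=[(∅, ∅, ∅)]⟩
t=22: ⟨S=[-1]; E={q↦-8}; C=∅; D=[(∅, ∅, ∅)]⟩
t=23: ⟨S=[-1]; E=∅; C=∅; D=∅⟩
→ final value -1

Answer: -1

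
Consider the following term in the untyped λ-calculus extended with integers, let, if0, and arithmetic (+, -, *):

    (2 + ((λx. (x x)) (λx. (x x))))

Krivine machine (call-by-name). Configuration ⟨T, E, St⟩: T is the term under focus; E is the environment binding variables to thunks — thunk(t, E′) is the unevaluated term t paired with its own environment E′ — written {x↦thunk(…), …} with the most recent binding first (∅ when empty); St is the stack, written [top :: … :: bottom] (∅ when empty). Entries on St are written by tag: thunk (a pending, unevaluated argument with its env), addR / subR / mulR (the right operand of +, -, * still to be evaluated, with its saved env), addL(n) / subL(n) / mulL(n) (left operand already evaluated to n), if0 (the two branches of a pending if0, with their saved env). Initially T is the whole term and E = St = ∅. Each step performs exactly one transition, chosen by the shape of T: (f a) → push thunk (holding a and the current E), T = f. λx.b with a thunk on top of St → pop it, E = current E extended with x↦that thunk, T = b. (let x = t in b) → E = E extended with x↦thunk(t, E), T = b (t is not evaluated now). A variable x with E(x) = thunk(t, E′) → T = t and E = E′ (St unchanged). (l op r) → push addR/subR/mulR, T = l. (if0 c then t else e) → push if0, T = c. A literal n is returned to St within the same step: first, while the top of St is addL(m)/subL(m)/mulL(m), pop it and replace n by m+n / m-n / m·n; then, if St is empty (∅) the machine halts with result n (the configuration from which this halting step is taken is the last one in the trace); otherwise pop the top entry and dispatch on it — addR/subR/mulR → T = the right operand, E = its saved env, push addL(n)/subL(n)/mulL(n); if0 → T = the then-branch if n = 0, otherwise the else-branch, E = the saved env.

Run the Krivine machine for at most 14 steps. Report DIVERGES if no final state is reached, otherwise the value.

Answer: DIVERGES (no final state within 14 steps)

Derivation:
[0] [T=(2 + ((λx. (x x)) (λx. (x x)))) | E=∅ | St=∅]
[1] [T=2 | E=∅ | St=[addR]]
[2] [T=((λx. (x x)) (λx. (x x))) | E=∅ | St=[addL(2)]]
[3] [T=(λx. (x x)) | E=∅ | St=[thunk :: addL(2)]]
[4] [T=(x x) | E={x↦thunk((λx. (x x)), ∅)} | St=[addL(2)]]
[5] [T=x | E={x↦thunk((λx. (x x)), ∅)} | St=[thunk :: addL(2)]]
[6] [T=(λx. (x x)) | E=∅ | St=[thunk :: addL(2)]]
[7] [T=(x x) | E={x↦thunk(x, {x↦thunk((λx. (x x)), ∅)})} | St=[addL(2)]]
[8] [T=x | E={x↦thunk(x, {x↦thunk((λx. (x x)), ∅)})} | St=[thunk :: addL(2)]]
[9] [T=x | E={x↦thunk((λx. (x x)), ∅)} | St=[thunk :: addL(2)]]
[10] [T=(λx. (x x)) | E=∅ | St=[thunk :: addL(2)]]
[11] [T=(x x) | E={x↦thunk(x, {x↦thunk(x, {x↦thunk((λx. (x x)), ∅)})})} | St=[addL(2)]]
[12] [T=x | E={x↦thunk(x, {x↦thunk(x, {x↦thunk((λx. (x x)), ∅)})})} | St=[thunk :: addL(2)]]
[13] [T=x | E={x↦thunk(x, {x↦thunk((λx. (x x)), ∅)})} | St=[thunk :: addL(2)]]
[14] [T=x | E={x↦thunk((λx. (x x)), ∅)} | St=[thunk :: addL(2)]]
→ 14 transitions taken and the configuration is still not final: no result within 14 steps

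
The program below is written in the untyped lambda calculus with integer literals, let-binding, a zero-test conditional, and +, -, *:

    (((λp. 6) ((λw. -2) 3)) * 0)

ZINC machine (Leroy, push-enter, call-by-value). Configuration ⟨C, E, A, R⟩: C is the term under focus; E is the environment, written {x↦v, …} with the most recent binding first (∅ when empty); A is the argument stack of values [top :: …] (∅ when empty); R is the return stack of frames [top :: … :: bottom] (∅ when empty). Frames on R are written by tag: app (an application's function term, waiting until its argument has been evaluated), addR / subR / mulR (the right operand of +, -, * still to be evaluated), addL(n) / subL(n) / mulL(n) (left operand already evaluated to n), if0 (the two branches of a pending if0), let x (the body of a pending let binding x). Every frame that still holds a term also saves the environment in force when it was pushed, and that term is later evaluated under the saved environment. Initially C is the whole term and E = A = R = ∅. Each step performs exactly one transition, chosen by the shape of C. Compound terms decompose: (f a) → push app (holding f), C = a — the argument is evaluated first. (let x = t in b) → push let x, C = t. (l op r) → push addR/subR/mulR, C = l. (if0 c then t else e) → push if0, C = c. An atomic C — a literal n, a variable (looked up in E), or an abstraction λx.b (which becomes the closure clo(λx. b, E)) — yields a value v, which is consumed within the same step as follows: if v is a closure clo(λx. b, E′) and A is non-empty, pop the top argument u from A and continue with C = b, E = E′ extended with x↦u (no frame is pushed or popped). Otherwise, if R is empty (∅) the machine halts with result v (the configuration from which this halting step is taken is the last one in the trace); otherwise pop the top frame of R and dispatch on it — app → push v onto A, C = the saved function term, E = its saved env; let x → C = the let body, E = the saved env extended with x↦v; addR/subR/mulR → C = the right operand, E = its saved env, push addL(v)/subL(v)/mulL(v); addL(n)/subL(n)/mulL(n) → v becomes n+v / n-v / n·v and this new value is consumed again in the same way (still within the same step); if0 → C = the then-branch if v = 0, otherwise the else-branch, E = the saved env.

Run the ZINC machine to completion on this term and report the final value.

0. ⟨C=(((λp. 6) ((λw. -2) 3)) * 0); E=∅; A=∅; R=∅⟩
1. ⟨C=((λp. 6) ((λw. -2) 3)); E=∅; A=∅; R=[mulR]⟩
2. ⟨C=((λw. -2) 3); E=∅; A=∅; R=[app :: mulR]⟩
3. ⟨C=3; E=∅; A=∅; R=[app :: app :: mulR]⟩
4. ⟨C=(λw. -2); E=∅; A=[3]; R=[app :: mulR]⟩
5. ⟨C=-2; E={w↦3}; A=∅; R=[app :: mulR]⟩
6. ⟨C=(λp. 6); E=∅; A=[-2]; R=[mulR]⟩
7. ⟨C=6; E={p↦-2}; A=∅; R=[mulR]⟩
8. ⟨C=0; E=∅; A=∅; R=[mulL(6)]⟩
→ final value 0

Answer: 0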